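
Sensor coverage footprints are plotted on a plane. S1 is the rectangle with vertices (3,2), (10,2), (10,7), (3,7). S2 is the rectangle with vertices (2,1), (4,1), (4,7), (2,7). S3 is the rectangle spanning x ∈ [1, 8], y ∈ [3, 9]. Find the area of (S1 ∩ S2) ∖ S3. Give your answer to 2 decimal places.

1.00

|S1 ∩ S2| = 5.
|(S1 ∩ S2) ∩ S3| = 4.
|(S1 ∩ S2) ∖ S3| = 5 − 4 = 1.00.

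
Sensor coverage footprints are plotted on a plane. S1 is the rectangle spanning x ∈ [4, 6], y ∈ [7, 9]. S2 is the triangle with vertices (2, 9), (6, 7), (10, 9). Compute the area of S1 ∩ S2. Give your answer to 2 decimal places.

The intersection is the polygon with vertices (6,7), (4,8), (4,9), (6,9).
By the shoelace formula its area is 3.00.

3.00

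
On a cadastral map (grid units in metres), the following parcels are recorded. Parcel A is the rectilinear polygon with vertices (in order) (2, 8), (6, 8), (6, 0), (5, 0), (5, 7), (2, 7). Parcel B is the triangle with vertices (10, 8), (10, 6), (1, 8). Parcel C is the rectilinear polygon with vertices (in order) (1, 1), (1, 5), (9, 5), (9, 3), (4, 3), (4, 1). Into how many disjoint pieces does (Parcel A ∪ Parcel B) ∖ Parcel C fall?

2

(Parcel A ∪ Parcel B) ∖ Parcel C splits into 2 disjoint pieces (area 12.3333, area 3).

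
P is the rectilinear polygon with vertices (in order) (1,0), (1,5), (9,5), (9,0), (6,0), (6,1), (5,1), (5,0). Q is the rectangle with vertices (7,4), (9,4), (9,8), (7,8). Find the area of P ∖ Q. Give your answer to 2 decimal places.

|P| = 39, |P∩Q| = 2.
|P ∖ Q| = |P| − |P∩Q| = 39 − 2 = 37.00.

37.00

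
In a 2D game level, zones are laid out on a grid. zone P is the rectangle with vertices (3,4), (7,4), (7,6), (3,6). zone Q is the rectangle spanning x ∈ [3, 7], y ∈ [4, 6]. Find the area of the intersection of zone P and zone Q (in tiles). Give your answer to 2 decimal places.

8.00

|zone P∩zone Q|: x∈[3,7], y∈[4,6] → 4·2 = 8.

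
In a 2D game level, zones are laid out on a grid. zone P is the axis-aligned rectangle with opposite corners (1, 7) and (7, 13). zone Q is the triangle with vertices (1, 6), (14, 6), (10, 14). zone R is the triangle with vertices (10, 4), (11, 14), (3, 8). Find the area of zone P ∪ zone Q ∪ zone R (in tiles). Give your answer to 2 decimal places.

81.70

By inclusion–exclusion:
Individual areas: |zone P| = 36, |zone Q| = 52, |zone R| = 37.
|zone P∩zone Q| = 10.5625.
|zone P∩zone R| = 9.125.
|zone Q∩zone R| = 32.5785.
|zone P∩zone Q∩zone R| = 8.9641.
|zone P ∪ zone Q ∪ zone R| = 125 − 52.266 + 8.9641 = 81.70.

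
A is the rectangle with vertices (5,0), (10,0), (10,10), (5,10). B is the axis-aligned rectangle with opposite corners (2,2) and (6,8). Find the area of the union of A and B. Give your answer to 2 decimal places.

68.00

By inclusion–exclusion:
Individual areas: |A| = 50, |B| = 24.
|A∩B|: x∈[5,6], y∈[2,8] → 1·6 = 6.
|A ∪ B| = 74 − 6 = 68.00.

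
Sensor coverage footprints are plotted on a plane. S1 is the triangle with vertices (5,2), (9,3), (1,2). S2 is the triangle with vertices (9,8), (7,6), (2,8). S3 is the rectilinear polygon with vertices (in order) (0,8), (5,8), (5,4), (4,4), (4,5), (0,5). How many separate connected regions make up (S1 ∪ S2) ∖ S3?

2

(S1 ∪ S2) ∖ S3 splits into 2 disjoint pieces (area 2, area 5.2).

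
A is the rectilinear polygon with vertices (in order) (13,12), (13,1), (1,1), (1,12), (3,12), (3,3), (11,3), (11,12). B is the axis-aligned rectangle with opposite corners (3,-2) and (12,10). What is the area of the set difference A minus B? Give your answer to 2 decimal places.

|A| = 60, |A∩B| = 25.
|A ∖ B| = |A| − |A∩B| = 60 − 25 = 35.00.

35.00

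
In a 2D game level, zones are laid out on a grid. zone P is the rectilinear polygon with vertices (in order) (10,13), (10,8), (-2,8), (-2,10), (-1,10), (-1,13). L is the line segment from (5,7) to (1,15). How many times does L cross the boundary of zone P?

The segment meets the boundary at (2,13), (4.5,8).

2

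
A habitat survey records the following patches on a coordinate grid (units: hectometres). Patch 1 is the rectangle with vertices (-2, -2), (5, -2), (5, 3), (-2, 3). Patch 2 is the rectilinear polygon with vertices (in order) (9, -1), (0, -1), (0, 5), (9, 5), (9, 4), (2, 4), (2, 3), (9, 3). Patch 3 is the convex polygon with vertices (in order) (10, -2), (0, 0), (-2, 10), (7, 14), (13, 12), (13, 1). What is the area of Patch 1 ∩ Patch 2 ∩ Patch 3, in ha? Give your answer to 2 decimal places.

The intersection is the polygon with vertices (0,3), (2,3), (5,3), (5,-1), (0,0).
By the shoelace formula its area is 17.50.

17.50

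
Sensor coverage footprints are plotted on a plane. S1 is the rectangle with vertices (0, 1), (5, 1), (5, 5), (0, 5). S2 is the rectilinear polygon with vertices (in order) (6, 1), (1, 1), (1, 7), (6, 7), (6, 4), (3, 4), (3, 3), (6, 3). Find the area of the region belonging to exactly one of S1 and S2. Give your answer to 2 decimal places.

|S1| = 20, |S2| = 27, |S1∩S2| = 14.
|S1 △ S2| = |S1| + |S2| − 2·|S1∩S2| = 20 + 27 − 28 = 19.00.

19.00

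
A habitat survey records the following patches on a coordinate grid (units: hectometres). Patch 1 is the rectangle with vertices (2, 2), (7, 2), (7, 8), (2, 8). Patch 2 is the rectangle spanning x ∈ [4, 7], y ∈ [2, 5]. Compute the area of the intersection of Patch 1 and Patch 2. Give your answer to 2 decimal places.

|Patch 1∩Patch 2|: x∈[4,7], y∈[2,5] → 3·3 = 9.

9.00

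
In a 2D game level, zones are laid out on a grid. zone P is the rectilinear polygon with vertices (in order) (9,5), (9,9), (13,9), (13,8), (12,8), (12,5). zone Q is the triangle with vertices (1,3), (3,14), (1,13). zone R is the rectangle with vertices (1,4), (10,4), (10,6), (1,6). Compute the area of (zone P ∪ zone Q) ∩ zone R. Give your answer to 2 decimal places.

|zone P ∪ zone Q| = 23.
|(zone P ∪ zone Q) ∩ zone R| = 1.73.

1.73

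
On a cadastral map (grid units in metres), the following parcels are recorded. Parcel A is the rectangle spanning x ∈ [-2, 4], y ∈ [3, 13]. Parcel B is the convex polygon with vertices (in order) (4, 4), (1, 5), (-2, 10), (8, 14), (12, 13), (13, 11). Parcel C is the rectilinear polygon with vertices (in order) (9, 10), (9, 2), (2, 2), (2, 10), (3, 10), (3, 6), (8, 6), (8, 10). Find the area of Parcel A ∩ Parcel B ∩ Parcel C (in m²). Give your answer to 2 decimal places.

The intersection is the polygon with vertices (2,4.667), (2,10), (3,10), (3,6), (4,6), (4,4).
By the shoelace formula its area is 7.33.

7.33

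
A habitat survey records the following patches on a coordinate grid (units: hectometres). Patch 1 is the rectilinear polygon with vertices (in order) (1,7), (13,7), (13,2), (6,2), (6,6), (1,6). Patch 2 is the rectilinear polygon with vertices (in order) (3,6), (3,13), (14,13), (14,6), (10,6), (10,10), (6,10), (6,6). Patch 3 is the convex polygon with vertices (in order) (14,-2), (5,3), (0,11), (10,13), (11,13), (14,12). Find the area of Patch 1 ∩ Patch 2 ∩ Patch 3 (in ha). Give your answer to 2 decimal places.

5.99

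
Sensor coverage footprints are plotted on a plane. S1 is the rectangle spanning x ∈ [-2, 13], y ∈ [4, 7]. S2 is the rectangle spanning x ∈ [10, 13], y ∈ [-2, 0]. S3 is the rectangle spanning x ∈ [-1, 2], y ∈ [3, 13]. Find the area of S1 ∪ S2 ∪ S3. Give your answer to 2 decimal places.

By inclusion–exclusion:
Individual areas: |S1| = 45, |S2| = 6, |S3| = 30.
|S1∩S2| = 0 (no overlap).
|S1∩S3|: x∈[-1,2], y∈[4,7] → 3·3 = 9.
|S2∩S3| = 0 (no overlap).
|S1∩S2∩S3| = 0.
|S1 ∪ S2 ∪ S3| = 81 − 9 + 0 = 72.00.

72.00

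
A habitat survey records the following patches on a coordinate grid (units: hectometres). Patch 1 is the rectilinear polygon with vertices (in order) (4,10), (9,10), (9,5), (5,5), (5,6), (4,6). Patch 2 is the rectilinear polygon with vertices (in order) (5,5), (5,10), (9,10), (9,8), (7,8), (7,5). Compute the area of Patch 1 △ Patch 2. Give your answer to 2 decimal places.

10.00

|Patch 1| = 24, |Patch 2| = 14, |Patch 1∩Patch 2| = 14.
|Patch 1 △ Patch 2| = |Patch 1| + |Patch 2| − 2·|Patch 1∩Patch 2| = 24 + 14 − 28 = 10.00.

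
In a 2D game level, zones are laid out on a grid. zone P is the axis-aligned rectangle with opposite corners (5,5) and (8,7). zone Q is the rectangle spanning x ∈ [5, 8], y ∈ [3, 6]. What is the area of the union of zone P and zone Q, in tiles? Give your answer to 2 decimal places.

By inclusion–exclusion:
Individual areas: |zone P| = 6, |zone Q| = 9.
|zone P∩zone Q|: x∈[5,8], y∈[5,6] → 3·1 = 3.
|zone P ∪ zone Q| = 15 − 3 = 12.00.

12.00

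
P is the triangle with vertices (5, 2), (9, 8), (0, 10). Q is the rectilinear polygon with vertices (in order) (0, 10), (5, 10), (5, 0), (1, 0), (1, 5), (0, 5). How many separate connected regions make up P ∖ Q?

P ∖ Q is a single connected region.

1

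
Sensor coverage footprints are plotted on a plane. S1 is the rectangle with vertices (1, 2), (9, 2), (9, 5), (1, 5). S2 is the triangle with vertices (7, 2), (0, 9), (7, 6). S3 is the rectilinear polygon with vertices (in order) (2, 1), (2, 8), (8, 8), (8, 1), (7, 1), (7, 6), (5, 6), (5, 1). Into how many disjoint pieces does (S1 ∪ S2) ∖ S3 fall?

4

(S1 ∪ S2) ∖ S3 splits into 4 disjoint pieces (area 3, area 8, area 3, area 1.1667).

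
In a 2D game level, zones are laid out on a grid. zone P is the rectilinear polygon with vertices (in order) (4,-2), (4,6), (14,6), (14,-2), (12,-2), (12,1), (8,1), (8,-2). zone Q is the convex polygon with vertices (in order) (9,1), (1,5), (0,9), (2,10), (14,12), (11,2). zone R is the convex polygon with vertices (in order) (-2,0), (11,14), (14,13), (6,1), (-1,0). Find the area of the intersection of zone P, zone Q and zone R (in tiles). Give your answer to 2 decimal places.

The intersection is the polygon with vertices (9.333,6), (6.75,2.125), (4,3.5), (4,6).
By the shoelace formula its area is 13.77.

13.77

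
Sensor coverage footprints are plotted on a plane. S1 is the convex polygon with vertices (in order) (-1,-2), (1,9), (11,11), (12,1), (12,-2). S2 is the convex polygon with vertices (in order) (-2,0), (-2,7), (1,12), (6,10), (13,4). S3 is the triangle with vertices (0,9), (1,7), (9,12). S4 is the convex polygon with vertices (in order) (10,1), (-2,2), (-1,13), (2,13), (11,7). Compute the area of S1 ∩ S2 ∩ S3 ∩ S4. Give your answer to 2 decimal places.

The intersection is the polygon with vertices (1,7), (0.733,7.533), (1,9), (5.706,9.941).
By the shoelace formula its area is 4.97.

4.97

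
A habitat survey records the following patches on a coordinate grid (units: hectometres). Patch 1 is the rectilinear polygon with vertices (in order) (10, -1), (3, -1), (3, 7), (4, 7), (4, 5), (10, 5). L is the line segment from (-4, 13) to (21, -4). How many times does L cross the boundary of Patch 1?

2

The segment meets the boundary at (10,3.48), (7.765,5).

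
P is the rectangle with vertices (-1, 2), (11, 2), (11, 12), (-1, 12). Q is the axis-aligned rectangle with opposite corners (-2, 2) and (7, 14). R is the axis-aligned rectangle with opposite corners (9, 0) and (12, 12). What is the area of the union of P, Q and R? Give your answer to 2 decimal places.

By inclusion–exclusion:
Individual areas: |P| = 120, |Q| = 108, |R| = 36.
|P∩Q|: x∈[-1,7], y∈[2,12] → 8·10 = 80.
|P∩R|: x∈[9,11], y∈[2,12] → 2·10 = 20.
|Q∩R| = 0 (no overlap).
|P∩Q∩R| = 0.
|P ∪ Q ∪ R| = 264 − 100 + 0 = 164.00.

164.00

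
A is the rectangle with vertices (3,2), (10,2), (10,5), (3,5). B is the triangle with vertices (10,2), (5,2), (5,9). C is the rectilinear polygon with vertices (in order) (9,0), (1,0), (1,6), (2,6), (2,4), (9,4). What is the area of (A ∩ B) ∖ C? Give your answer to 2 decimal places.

3.91

|A ∩ B| = 11.7857.
|(A ∩ B) ∩ C| = 7.8714.
|(A ∩ B) ∖ C| = 11.7857 − 7.8714 = 3.91.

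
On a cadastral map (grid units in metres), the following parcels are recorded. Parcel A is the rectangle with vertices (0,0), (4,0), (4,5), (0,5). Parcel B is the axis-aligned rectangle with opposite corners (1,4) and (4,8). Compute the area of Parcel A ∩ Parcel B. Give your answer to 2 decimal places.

|Parcel A∩Parcel B|: x∈[1,4], y∈[4,5] → 3·1 = 3.

3.00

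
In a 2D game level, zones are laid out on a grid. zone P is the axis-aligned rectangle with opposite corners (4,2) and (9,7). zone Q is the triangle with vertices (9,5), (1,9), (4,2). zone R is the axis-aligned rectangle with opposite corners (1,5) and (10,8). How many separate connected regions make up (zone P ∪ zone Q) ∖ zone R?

(zone P ∪ zone Q) ∖ zone R splits into 2 disjoint pieces (area 16.9286, area 0.7857).

2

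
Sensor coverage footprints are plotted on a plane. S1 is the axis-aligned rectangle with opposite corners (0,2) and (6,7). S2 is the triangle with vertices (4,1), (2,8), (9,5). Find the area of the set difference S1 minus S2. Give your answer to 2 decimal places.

15.82

|S1| = 30, |S1∩S2| = 14.1798.
|S1 ∖ S2| = |S1| − |S1∩S2| = 30 − 14.1798 = 15.82.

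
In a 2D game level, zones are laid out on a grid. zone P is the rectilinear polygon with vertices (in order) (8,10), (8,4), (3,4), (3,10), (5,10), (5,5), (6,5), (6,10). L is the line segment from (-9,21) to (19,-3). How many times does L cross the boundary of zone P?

4

The segment meets the boundary at (8,6.429), (5,9), (6,8.143), (3.833,10).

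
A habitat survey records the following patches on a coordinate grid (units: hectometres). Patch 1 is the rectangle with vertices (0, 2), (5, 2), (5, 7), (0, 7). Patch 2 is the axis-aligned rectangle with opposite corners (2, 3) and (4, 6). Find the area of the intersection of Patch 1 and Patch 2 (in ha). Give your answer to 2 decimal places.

6.00

|Patch 1∩Patch 2|: x∈[2,4], y∈[3,6] → 2·3 = 6.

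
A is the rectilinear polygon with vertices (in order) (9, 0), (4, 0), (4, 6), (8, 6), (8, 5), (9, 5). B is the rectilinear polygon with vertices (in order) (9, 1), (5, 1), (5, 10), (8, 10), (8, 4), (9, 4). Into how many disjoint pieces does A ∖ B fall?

2

A ∖ B splits into 2 disjoint pieces (area 10, area 1).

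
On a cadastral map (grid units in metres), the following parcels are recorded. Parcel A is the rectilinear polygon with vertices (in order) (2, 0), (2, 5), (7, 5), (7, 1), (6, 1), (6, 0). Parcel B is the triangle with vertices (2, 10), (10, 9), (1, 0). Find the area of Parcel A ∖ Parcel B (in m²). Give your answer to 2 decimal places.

16.00

|Parcel A| = 24, |Parcel A∩Parcel B| = 8.
|Parcel A ∖ Parcel B| = |Parcel A| − |Parcel A∩Parcel B| = 24 − 8 = 16.00.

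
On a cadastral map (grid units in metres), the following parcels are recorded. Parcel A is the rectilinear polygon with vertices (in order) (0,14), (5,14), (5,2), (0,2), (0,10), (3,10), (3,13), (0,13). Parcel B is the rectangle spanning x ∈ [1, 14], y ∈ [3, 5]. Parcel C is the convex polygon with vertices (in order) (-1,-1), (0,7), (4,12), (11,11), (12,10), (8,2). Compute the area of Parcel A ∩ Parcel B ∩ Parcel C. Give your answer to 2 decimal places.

8.00

The intersection is the polygon with vertices (1,3), (1,5), (5,5), (5,3).
By the shoelace formula its area is 8.00.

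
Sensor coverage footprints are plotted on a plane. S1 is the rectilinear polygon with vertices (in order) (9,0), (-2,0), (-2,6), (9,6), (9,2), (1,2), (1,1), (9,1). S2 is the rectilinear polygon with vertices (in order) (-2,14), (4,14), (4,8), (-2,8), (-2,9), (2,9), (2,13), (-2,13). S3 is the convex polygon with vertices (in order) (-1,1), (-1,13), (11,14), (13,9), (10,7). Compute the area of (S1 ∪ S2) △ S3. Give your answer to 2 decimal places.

121.08

|S1 ∪ S2| = 78.
|(S1 ∪ S2) ∩ S3| = 36.9583.
|(S1 ∪ S2) △ S3| = 78 + 117 − 73.9167 = 121.08.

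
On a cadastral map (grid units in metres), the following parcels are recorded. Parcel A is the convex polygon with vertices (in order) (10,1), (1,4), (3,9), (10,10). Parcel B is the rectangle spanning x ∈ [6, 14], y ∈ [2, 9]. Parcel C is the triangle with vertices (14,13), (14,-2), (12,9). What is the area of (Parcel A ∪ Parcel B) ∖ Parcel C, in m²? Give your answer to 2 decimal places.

|Parcel A ∪ Parcel B| = 85.1667.
|(Parcel A ∪ Parcel B) ∩ Parcel C| = 9.5455.
|(Parcel A ∪ Parcel B) ∖ Parcel C| = 85.1667 − 9.5455 = 75.62.

75.62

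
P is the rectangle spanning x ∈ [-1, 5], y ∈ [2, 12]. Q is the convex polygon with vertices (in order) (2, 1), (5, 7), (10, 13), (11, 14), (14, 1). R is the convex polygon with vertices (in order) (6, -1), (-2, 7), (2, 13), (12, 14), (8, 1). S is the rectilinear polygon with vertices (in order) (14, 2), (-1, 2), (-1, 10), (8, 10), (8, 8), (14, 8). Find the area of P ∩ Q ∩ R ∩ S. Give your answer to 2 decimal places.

The intersection is the polygon with vertices (2.667,2.333), (5,7), (5,2), (3,2).
By the shoelace formula its area is 6.17.

6.17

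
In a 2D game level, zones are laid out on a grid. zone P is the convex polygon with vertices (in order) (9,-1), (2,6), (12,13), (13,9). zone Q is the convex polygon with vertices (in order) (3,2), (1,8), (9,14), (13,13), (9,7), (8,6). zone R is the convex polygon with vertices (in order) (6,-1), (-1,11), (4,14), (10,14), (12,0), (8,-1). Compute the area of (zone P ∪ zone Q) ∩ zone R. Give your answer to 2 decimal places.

87.61

|zone P ∪ zone Q| = 105.0455.
|(zone P ∪ zone Q) ∩ zone R| = 87.61.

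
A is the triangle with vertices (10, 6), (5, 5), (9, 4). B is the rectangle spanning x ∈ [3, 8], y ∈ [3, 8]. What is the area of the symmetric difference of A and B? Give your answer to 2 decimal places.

25.45

|A| = 4.5, |B| = 25, |A∩B| = 2.025.
|A △ B| = |A| + |B| − 2·|A∩B| = 4.5 + 25 − 4.05 = 25.45.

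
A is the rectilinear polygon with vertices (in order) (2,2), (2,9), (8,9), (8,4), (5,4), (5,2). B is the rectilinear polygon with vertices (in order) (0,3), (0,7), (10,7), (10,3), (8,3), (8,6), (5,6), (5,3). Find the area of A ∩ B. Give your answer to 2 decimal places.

15.00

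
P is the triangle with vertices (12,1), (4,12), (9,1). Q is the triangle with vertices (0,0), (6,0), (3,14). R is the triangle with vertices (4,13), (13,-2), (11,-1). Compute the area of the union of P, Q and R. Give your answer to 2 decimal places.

By inclusion–exclusion:
Individual areas: |P| = 16.5, |Q| = 42, |R| = 10.5.
|P∩Q| = 0.
|P∩R| = 6.2857.
|Q∩R| = 0.
|P∩Q∩R| = 0.
|P ∪ Q ∪ R| = 69 − 6.2857 + 0 = 62.71.

62.71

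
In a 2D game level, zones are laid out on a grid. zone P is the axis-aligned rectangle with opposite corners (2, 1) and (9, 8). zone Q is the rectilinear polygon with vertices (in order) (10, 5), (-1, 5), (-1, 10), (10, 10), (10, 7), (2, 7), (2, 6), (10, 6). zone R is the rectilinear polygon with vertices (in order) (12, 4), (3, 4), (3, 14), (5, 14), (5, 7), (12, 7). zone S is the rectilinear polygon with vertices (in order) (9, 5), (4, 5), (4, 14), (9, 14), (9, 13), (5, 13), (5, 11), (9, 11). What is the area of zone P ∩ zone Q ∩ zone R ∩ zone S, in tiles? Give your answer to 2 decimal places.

6.00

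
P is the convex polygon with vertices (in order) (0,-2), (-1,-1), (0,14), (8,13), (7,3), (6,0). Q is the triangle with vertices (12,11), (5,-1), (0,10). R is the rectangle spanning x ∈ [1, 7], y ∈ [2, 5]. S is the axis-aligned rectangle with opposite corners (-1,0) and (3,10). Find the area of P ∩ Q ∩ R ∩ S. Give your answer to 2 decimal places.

The intersection is the polygon with vertices (2.273,5), (3,5), (3,3.4).
By the shoelace formula its area is 0.58.

0.58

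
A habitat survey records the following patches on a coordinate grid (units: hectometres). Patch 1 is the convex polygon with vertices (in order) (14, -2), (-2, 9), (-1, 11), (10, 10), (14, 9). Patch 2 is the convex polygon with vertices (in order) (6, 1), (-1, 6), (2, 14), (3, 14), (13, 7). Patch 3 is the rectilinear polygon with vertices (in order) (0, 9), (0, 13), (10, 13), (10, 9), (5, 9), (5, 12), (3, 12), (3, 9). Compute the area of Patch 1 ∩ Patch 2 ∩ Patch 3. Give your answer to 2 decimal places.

9.90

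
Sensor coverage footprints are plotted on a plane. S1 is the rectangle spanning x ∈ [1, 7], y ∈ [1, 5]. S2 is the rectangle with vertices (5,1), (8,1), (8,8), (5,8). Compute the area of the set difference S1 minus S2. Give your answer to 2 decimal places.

16.00

|S1∩S2|: x∈[5,7], y∈[1,5] → 2·4 = 8.
|S1| = 24.
|S1 ∖ S2| = |S1| − |S1∩S2| = 24 − 8 = 16.00.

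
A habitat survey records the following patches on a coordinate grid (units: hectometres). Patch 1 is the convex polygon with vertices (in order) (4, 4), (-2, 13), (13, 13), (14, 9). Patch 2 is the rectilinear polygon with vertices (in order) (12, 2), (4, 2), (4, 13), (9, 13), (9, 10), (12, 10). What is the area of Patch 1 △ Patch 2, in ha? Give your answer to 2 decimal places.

|Patch 1| = 90, |Patch 2| = 79, |Patch 1∩Patch 2| = 47.
|Patch 1 △ Patch 2| = |Patch 1| + |Patch 2| − 2·|Patch 1∩Patch 2| = 90 + 79 − 94 = 75.00.

75.00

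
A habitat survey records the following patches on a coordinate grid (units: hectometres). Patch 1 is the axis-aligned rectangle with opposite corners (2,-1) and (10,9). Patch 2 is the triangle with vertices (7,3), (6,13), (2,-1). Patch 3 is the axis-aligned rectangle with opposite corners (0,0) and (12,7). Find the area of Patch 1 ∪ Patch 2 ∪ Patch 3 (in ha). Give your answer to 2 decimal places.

111.09

By inclusion–exclusion:
Individual areas: |Patch 1| = 80, |Patch 2| = 27, |Patch 3| = 84.
|Patch 1∩Patch 2| = 23.9143.
|Patch 1∩Patch 3|: x∈[2,10], y∈[0,7] → 8·7 = 56.
|Patch 2∩Patch 3| = 19.575.
|Patch 1∩Patch 2∩Patch 3| = 19.575.
|Patch 1 ∪ Patch 2 ∪ Patch 3| = 191 − 99.4893 + 19.575 = 111.09.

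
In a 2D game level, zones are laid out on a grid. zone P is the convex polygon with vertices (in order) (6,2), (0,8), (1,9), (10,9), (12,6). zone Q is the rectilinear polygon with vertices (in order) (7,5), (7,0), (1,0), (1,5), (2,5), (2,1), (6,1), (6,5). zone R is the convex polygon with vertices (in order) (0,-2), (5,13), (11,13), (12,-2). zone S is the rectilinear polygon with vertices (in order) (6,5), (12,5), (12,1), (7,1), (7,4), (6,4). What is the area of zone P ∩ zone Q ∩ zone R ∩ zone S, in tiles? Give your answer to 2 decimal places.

1.00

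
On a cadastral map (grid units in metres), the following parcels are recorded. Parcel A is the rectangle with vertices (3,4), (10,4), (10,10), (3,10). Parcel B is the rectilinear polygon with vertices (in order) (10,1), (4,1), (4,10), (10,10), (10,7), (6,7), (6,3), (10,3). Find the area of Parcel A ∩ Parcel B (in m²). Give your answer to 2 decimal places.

24.00

The intersection is the polygon with vertices (10,7), (6,7), (6,4), (4,4), (4,10), (10,10).
By the shoelace formula its area is 24.00.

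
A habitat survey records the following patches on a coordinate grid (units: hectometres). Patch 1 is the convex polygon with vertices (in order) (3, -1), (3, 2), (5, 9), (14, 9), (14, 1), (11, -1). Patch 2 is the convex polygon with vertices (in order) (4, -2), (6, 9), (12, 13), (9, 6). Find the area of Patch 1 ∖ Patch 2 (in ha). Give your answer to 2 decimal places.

74.29

|Patch 1| = 100, |Patch 1∩Patch 2| = 25.707.
|Patch 1 ∖ Patch 2| = |Patch 1| − |Patch 1∩Patch 2| = 100 − 25.707 = 74.29.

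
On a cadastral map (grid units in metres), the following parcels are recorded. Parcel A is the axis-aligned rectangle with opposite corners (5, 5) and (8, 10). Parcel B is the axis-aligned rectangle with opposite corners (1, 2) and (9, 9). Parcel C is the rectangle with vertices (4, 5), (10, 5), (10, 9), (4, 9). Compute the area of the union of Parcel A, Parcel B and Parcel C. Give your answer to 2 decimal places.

By inclusion–exclusion:
Individual areas: |Parcel A| = 15, |Parcel B| = 56, |Parcel C| = 24.
|Parcel A∩Parcel B|: x∈[5,8], y∈[5,9] → 3·4 = 12.
|Parcel A∩Parcel C|: x∈[5,8], y∈[5,9] → 3·4 = 12.
|Parcel B∩Parcel C|: x∈[4,9], y∈[5,9] → 5·4 = 20.
|Parcel A∩Parcel B∩Parcel C| = 12.
|Parcel A ∪ Parcel B ∪ Parcel C| = 95 − 44 + 12 = 63.00.

63.00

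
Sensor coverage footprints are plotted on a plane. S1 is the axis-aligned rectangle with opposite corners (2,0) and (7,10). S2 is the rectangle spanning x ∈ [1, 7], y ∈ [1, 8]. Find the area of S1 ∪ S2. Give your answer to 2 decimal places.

By inclusion–exclusion:
Individual areas: |S1| = 50, |S2| = 42.
|S1∩S2|: x∈[2,7], y∈[1,8] → 5·7 = 35.
|S1 ∪ S2| = 92 − 35 = 57.00.

57.00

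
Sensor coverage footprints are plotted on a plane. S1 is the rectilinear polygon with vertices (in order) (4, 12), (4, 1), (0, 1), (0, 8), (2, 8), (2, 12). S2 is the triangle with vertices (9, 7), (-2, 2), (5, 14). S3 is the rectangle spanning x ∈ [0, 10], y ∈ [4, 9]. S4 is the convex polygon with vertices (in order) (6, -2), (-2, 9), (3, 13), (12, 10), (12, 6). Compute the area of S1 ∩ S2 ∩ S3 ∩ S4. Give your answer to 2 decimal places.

13.75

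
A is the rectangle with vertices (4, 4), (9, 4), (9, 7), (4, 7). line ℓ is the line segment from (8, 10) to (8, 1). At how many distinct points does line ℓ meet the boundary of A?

2

The segment meets the boundary at (8,4), (8,7).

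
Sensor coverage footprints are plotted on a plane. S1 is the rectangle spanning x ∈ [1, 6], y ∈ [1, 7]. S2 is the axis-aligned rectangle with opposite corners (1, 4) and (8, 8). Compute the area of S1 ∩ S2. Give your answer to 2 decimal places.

15.00

|S1∩S2|: x∈[1,6], y∈[4,7] → 5·3 = 15.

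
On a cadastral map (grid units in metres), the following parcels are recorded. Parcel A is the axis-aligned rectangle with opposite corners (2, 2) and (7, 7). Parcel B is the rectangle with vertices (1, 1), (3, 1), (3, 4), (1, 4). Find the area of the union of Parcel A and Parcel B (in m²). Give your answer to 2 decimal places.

29.00

By inclusion–exclusion:
Individual areas: |Parcel A| = 25, |Parcel B| = 6.
|Parcel A∩Parcel B|: x∈[2,3], y∈[2,4] → 1·2 = 2.
|Parcel A ∪ Parcel B| = 31 − 2 = 29.00.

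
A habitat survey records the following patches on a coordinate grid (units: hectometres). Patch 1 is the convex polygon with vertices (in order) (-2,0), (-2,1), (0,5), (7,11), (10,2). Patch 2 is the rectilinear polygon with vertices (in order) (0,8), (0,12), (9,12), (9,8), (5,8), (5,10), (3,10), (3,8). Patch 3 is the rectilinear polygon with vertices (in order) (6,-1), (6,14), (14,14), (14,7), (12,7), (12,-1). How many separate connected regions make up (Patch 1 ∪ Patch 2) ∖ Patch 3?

(Patch 1 ∪ Patch 2) ∖ Patch 3 is a single connected region.

1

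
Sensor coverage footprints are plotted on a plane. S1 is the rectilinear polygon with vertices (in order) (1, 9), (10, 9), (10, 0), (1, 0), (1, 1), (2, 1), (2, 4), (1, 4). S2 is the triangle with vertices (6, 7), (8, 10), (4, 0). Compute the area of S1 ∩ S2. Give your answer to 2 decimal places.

The intersection is the polygon with vertices (7.6,9), (4,0), (6,7), (7.333,9).
By the shoelace formula its area is 3.87.

3.87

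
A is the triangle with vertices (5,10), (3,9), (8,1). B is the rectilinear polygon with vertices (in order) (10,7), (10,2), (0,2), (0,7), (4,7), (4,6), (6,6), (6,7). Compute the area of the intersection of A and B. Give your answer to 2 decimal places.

The intersection is the polygon with vertices (4.875,6), (6,6), (6,7), (7.667,2), (7.375,2).
By the shoelace formula its area is 3.67.

3.67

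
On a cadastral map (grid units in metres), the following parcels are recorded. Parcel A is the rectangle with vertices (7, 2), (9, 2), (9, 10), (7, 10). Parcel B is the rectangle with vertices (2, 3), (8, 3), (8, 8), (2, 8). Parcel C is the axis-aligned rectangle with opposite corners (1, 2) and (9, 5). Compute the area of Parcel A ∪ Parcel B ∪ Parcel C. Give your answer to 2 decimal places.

By inclusion–exclusion:
Individual areas: |Parcel A| = 16, |Parcel B| = 30, |Parcel C| = 24.
|Parcel A∩Parcel B|: x∈[7,8], y∈[3,8] → 1·5 = 5.
|Parcel A∩Parcel C|: x∈[7,9], y∈[2,5] → 2·3 = 6.
|Parcel B∩Parcel C|: x∈[2,8], y∈[3,5] → 6·2 = 12.
|Parcel A∩Parcel B∩Parcel C| = 2.
|Parcel A ∪ Parcel B ∪ Parcel C| = 70 − 23 + 2 = 49.00.

49.00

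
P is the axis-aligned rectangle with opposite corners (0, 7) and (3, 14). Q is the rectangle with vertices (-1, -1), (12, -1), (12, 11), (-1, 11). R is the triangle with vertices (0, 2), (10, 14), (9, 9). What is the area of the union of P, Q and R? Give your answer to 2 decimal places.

167.85

By inclusion–exclusion:
Individual areas: |P| = 21, |Q| = 156, |R| = 19.
|P∩Q|: x∈[0,3], y∈[7,11] → 3·4 = 12.
|P∩R| = 0.
|Q∩R| = 16.15.
|P∩Q∩R| = 0.
|P ∪ Q ∪ R| = 196 − 28.15 + 0 = 167.85.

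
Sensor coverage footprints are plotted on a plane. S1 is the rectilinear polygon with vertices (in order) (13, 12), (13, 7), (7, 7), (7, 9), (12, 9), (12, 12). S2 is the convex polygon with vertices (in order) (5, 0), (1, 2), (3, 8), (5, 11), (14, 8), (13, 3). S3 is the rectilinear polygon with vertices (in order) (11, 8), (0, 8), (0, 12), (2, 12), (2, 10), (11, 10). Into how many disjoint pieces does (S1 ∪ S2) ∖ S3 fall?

2

(S1 ∪ S2) ∖ S3 splits into 2 disjoint pieces (area 81.6667, area 1.8333).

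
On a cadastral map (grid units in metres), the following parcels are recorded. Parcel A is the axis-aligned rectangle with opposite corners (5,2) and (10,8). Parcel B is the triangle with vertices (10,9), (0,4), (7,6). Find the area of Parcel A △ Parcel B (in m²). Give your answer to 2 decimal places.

28.86

|Parcel A| = 30, |Parcel B| = 7.5, |Parcel A∩Parcel B| = 4.3214.
|Parcel A △ Parcel B| = |Parcel A| + |Parcel B| − 2·|Parcel A∩Parcel B| = 30 + 7.5 − 8.6429 = 28.86.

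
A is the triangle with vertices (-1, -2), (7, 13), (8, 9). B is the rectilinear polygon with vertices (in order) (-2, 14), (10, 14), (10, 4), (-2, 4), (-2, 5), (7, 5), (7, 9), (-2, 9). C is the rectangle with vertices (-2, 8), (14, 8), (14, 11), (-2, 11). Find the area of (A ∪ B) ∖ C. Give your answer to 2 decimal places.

|A ∪ B| = 98.7707.
|(A ∪ B) ∩ C| = 29.4.
|(A ∪ B) ∖ C| = 98.7707 − 29.4 = 69.37.

69.37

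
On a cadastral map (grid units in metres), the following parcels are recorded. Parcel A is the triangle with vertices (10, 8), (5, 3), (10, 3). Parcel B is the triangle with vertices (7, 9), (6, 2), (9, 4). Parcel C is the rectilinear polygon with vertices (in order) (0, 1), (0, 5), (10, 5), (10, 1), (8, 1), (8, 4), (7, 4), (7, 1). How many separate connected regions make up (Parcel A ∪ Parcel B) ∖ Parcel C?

2

(Parcel A ∪ Parcel B) ∖ Parcel C splits into 2 disjoint pieces (area 7.9286, area 1.0833).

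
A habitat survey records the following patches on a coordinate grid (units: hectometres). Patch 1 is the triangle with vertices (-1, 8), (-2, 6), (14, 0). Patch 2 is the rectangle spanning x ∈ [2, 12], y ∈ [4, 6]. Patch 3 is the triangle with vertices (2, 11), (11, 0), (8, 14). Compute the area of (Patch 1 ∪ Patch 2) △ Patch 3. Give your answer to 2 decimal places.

|Patch 1 ∪ Patch 2| = 34.0833.
|(Patch 1 ∪ Patch 2) ∩ Patch 3| = 6.9879.
|(Patch 1 ∪ Patch 2) △ Patch 3| = 34.0833 + 46.5 − 13.9757 = 66.61.

66.61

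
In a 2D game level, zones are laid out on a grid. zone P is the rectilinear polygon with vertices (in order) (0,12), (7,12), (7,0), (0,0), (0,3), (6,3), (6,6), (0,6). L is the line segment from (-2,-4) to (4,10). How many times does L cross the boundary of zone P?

The segment meets the boundary at (2.286,6), (1,3), (0,0.667).

3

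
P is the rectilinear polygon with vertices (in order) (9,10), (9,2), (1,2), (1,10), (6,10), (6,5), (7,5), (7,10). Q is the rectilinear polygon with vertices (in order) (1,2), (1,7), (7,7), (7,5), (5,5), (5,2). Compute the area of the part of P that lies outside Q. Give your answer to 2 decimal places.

|P| = 59, |P∩Q| = 22.
|P ∖ Q| = |P| − |P∩Q| = 59 − 22 = 37.00.

37.00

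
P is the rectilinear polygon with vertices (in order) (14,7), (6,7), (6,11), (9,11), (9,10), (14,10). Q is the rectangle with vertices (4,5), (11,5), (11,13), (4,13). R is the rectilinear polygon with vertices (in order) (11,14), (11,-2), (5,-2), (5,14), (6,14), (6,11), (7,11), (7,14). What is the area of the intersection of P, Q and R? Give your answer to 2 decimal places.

18.00

The intersection is the polygon with vertices (6,11), (7,11), (9,11), (9,10), (11,10), (11,7), (6,7).
By the shoelace formula its area is 18.00.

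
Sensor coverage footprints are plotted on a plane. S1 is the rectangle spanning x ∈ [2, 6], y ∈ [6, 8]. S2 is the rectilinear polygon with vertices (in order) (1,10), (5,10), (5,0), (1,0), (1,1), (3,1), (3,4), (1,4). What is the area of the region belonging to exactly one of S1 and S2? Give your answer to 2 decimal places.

|S1| = 8, |S2| = 34, |S1∩S2| = 6.
|S1 △ S2| = |S1| + |S2| − 2·|S1∩S2| = 8 + 34 − 12 = 30.00.

30.00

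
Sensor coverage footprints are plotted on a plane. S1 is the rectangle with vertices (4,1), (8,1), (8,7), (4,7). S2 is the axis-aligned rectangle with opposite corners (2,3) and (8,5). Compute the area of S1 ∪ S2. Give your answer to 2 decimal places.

28.00

By inclusion–exclusion:
Individual areas: |S1| = 24, |S2| = 12.
|S1∩S2|: x∈[4,8], y∈[3,5] → 4·2 = 8.
|S1 ∪ S2| = 36 − 8 = 28.00.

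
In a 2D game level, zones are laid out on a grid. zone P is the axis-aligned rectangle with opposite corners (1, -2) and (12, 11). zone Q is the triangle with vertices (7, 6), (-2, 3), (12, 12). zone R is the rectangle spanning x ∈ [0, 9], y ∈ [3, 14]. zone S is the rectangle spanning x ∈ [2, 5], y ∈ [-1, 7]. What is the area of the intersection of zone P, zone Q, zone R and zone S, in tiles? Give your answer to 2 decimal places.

The intersection is the polygon with vertices (2,4.333), (2,5.571), (4.222,7), (5,7), (5,5.333).
By the shoelace formula its area is 4.91.

4.91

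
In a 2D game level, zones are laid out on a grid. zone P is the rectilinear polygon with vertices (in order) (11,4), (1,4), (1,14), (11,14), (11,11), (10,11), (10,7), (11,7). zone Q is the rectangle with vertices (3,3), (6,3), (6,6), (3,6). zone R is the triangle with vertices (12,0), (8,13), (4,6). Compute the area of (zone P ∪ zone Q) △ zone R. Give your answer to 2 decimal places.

75.41

|zone P ∪ zone Q| = 99.
|(zone P ∪ zone Q) ∩ zone R| = 31.7949.
|(zone P ∪ zone Q) △ zone R| = 99 + 40 − 63.5897 = 75.41.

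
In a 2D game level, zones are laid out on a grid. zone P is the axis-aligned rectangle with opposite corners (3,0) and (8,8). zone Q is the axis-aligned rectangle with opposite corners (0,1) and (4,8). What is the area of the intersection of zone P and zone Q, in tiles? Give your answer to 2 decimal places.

|zone P∩zone Q|: x∈[3,4], y∈[1,8] → 1·7 = 7.

7.00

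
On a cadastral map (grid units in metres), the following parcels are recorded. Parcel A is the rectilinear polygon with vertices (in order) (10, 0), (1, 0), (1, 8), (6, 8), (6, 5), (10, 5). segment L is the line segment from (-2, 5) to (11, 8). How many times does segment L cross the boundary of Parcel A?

The segment meets the boundary at (6,6.846), (1,5.692).

2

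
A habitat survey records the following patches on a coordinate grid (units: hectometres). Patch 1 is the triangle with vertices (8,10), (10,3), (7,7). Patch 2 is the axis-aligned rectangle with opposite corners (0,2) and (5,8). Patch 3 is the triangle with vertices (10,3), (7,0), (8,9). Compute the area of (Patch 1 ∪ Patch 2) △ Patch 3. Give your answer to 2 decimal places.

|Patch 1 ∪ Patch 2| = 36.5.
|(Patch 1 ∪ Patch 2) ∩ Patch 3| = 3.871.
|(Patch 1 ∪ Patch 2) △ Patch 3| = 36.5 + 12 − 7.7419 = 40.76.

40.76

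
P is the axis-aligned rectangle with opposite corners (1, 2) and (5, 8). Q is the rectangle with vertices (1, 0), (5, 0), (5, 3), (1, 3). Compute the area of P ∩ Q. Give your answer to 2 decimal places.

|P∩Q|: x∈[1,5], y∈[2,3] → 4·1 = 4.

4.00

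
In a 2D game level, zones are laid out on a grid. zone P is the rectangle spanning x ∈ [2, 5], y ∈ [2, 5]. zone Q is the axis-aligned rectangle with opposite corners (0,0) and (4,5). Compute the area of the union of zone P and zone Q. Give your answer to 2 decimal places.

23.00

By inclusion–exclusion:
Individual areas: |zone P| = 9, |zone Q| = 20.
|zone P∩zone Q|: x∈[2,4], y∈[2,5] → 2·3 = 6.
|zone P ∪ zone Q| = 29 − 6 = 23.00.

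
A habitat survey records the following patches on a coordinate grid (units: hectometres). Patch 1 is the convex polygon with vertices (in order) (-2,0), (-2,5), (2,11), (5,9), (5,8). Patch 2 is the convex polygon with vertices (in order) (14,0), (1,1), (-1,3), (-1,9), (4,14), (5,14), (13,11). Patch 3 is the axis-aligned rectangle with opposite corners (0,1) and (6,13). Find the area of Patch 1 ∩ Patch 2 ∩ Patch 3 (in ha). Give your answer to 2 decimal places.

The intersection is the polygon with vertices (5,9), (5,8), (0,2.286), (0,8), (2,11).
By the shoelace formula its area is 23.29.

23.29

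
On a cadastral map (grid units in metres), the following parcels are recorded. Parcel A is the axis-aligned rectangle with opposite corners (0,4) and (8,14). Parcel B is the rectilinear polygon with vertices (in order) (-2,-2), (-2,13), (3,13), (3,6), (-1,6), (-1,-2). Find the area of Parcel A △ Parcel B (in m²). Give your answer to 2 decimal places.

81.00

|Parcel A| = 80, |Parcel B| = 43, |Parcel A∩Parcel B| = 21.
|Parcel A △ Parcel B| = |Parcel A| + |Parcel B| − 2·|Parcel A∩Parcel B| = 80 + 43 − 42 = 81.00.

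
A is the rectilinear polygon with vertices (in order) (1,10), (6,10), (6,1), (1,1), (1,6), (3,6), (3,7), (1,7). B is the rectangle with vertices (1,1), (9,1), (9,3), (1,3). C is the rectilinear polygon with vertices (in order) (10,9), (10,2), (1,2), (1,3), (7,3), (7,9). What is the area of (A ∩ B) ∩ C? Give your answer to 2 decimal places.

5.00

The region (A ∩ B) ∩ C is the polygon with vertices (1,3), (6,3), (6,2), (1,2).
By the shoelace formula its area is 5.00.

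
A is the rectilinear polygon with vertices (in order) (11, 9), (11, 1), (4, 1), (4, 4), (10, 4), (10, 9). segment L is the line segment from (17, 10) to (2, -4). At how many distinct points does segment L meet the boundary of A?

2

The segment meets the boundary at (7.357,1), (11,4.4).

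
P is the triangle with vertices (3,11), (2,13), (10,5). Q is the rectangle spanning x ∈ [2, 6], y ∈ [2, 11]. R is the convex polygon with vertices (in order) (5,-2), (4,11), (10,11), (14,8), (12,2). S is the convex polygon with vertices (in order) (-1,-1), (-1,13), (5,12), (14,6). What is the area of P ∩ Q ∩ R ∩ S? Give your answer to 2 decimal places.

The intersection is the polygon with vertices (4.071,10.082), (4,11), (6,9), (6,8.429).
By the shoelace formula its area is 1.40.

1.40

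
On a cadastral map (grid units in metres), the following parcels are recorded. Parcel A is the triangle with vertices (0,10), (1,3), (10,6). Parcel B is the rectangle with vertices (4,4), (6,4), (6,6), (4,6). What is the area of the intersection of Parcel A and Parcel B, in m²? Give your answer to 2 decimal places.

The intersection is the polygon with vertices (4,4), (4,6), (6,6), (6,4.667).
By the shoelace formula its area is 3.33.

3.33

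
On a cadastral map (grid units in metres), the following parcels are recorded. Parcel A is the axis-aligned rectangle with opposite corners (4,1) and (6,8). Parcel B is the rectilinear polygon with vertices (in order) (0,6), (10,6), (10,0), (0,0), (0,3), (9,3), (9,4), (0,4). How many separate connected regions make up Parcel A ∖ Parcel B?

2

Parcel A ∖ Parcel B splits into 2 disjoint pieces (area 2, area 4).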